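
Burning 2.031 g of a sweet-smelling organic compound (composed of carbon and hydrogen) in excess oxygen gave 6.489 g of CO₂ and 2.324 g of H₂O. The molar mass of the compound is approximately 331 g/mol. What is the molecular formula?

mol C = 6.489 g CO₂ ÷ 44.009 g/mol = 0.14745 mol
mol H = 2 × 2.324 g H₂O ÷ 18.015 g/mol = 0.25801 mol
Divide by the smallest (0.14745 mol): C 1.000, H 1.750
Multiplying each by 4 gives whole numbers: C 4.00, H 7.00
Empirical formula: C4H7
Empirical-formula mass = 55.10 g/mol; 331 ÷ 55.10 ≈ 6, so the molecular formula is C24H42.

C24H42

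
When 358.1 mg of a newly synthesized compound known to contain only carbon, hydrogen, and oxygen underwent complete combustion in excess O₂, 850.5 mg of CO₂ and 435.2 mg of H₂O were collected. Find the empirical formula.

mol C = 0.8505 g CO₂ ÷ 44.009 g/mol = 0.019326 mol
mol H = 2 × 0.4352 g H₂O ÷ 18.015 g/mol = 0.048315 mol
mass O = 0.3581 − (0.23212 + 0.048702) = 0.077278 g → mol O = 0.077278 ÷ 15.999 = 0.0048302 mol
Divide by the smallest (0.0048302 mol): C 4.001, H 10.003, O 1.000

C4H10O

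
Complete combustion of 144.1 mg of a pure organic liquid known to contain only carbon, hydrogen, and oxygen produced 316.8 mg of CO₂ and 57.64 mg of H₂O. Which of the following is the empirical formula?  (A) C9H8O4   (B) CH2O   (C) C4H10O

(A) C9H8O4

mol C = 0.3168 g CO₂ ÷ 44.009 g/mol = 0.0071985 mol
mol H = 2 × 0.05764 g H₂O ÷ 18.015 g/mol = 0.0063991 mol
mass O = 0.1441 − (0.086462 + 0.0064503) = 0.051188 g → mol O = 0.051188 ÷ 15.999 = 0.0031995 mol
Divide by the smallest (0.0031995 mol): C 2.250, H 2.000, O 1.000
Multiplying each by 4 gives whole numbers: C 9.00, H 8.00, O 4.00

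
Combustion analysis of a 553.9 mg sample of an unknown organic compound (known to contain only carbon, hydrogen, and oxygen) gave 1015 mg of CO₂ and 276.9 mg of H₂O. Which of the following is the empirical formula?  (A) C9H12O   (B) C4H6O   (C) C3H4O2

(C) C3H4O2

mol C = 1.015 g CO₂ ÷ 44.009 g/mol = 0.023063 mol
mol H = 2 × 0.2769 g H₂O ÷ 18.015 g/mol = 0.030741 mol
mass O = 0.5539 − (0.27702 + 0.030987) = 0.24590 g → mol O = 0.24590 ÷ 15.999 = 0.015370 mol
Divide by the smallest (0.015370 mol): C 1.501, H 2.000, O 1.000
Multiplying each by 2 gives whole numbers: C 3.00, H 4.00, O 2.00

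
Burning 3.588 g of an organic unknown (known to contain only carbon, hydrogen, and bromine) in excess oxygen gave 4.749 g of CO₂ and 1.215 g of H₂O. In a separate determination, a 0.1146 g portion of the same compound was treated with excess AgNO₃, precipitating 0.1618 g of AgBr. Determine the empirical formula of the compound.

C4H5Br

mol C = 4.749 g CO₂ ÷ 44.009 g/mol = 0.10791 mol
mol H = 2 × 1.215 g H₂O ÷ 18.015 g/mol = 0.13489 mol
From the AgBr data: mol Br per gram of compound = (0.1618 ÷ 187.772) ÷ 0.1146 = 0.0075191 mol/g, so in the 3.588 g combustion sample mol Br = 0.026978 mol
Divide by the smallest (0.026978 mol): C 4.000, H 5.000, Br 1.000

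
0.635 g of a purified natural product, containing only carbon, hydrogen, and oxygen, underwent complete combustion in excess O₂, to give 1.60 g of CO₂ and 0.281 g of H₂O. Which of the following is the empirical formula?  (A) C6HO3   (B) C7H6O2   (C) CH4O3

mol C = 1.60 g CO₂ ÷ 44.009 g/mol = 0.03636 mol
mol H = 2 × 0.281 g H₂O ÷ 18.015 g/mol = 0.03120 mol
mass O = 0.635 − (0.4367 + 0.03145) = 0.1669 g → mol O = 0.1669 ÷ 15.999 = 0.01043 mol
Divide by the smallest (0.01043 mol): C 3.486, H 2.991, O 1.000
Multiplying each by 2 gives whole numbers: C 6.97, H 5.98, O 2.00

(B) C7H6O2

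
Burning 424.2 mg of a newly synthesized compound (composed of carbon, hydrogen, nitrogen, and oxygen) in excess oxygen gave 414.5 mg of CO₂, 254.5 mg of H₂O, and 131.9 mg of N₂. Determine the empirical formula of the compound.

CH3NO

mol C = 0.4145 g CO₂ ÷ 44.009 g/mol = 0.0094185 mol
mol H = 2 × 0.2545 g H₂O ÷ 18.015 g/mol = 0.028254 mol
mol N = 2 × 0.1319 g N₂ ÷ 28.014 g/mol = 0.0094167 mol
mass O = 0.4242 − (0.11313 + 0.028480 + 0.13190) = 0.15069 g → mol O = 0.15069 ÷ 15.999 = 0.0094190 mol
Divide by the smallest (0.0094167 mol): C 1.000, H 3.000, N 1.000, O 1.000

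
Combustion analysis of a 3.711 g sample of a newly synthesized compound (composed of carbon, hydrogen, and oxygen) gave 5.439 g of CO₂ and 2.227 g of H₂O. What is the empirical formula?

mol C = 5.439 g CO₂ ÷ 44.009 g/mol = 0.12359 mol
mol H = 2 × 2.227 g H₂O ÷ 18.015 g/mol = 0.24724 mol
mass O = 3.711 − (1.4844 + 0.24922) = 1.9774 g → mol O = 1.9774 ÷ 15.999 = 0.12359 mol
Divide by the smallest (0.12359 mol): C 1.000, H 2.000, O 1.000

CH2O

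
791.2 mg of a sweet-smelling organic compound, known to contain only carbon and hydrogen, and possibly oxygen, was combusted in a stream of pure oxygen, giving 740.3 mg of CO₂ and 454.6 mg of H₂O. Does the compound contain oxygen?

mol C = 0.7403 g CO₂ ÷ 44.009 g/mol = 0.016822 mol
mol H = 2 × 0.4546 g H₂O ÷ 18.015 g/mol = 0.050469 mol
C and H account for only 0.25292 g of the 0.7912 g sample; the remaining 0.53828 g must be oxygen.

yes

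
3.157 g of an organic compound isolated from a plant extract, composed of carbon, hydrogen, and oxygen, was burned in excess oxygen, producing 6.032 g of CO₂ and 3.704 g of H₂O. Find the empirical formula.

C2H6O

mol C = 6.032 g CO₂ ÷ 44.009 g/mol = 0.13706 mol
mol H = 2 × 3.704 g H₂O ÷ 18.015 g/mol = 0.41121 mol
mass O = 3.157 − (1.6463 + 0.41450) = 1.0962 g → mol O = 1.0962 ÷ 15.999 = 0.068519 mol
Divide by the smallest (0.068519 mol): C 2.000, H 6.001, O 1.000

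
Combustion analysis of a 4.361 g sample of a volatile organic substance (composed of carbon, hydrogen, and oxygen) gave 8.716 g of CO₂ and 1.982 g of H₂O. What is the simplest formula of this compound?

C9H10O5

mol C = 8.716 g CO₂ ÷ 44.009 g/mol = 0.19805 mol
mol H = 2 × 1.982 g H₂O ÷ 18.015 g/mol = 0.22004 mol
mass O = 4.361 − (2.3788 + 0.22180) = 1.7604 g → mol O = 1.7604 ÷ 15.999 = 0.11003 mol
Divide by the smallest (0.11003 mol): C 1.800, H 2.000, O 1.000
Multiplying each by 5 gives whole numbers: C 9.00, H 10.00, O 5.00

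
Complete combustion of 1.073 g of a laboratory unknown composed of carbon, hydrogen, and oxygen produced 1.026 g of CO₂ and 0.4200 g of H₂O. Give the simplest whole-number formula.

CH2O2

mol C = 1.026 g CO₂ ÷ 44.009 g/mol = 0.023313 mol
mol H = 2 × 0.4200 g H₂O ÷ 18.015 g/mol = 0.046628 mol
mass O = 1.073 − (0.28002 + 0.047001) = 0.74598 g → mol O = 0.74598 ÷ 15.999 = 0.046627 mol
Divide by the smallest (0.023313 mol): C 1.000, H 2.000, O 2.000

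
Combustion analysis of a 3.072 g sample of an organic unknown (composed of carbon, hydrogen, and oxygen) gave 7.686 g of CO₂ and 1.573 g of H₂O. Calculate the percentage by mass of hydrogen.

mol C = 7.686 g CO₂ ÷ 44.009 g/mol = 0.17465 mol
mol H = 2 × 1.573 g H₂O ÷ 18.015 g/mol = 0.17463 mol
mass O = 3.072 − (2.0977 + 0.17603) = 0.79830 g → mol O = 0.79830 ÷ 15.999 = 0.049897 mol
mass % H = 0.17603 g ÷ 3.072 g × 100%

5.73%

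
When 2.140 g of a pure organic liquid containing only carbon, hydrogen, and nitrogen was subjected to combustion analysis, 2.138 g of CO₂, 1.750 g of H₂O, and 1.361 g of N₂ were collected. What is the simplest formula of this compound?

CH4N2

mol C = 2.138 g CO₂ ÷ 44.009 g/mol = 0.048581 mol
mol H = 2 × 1.750 g H₂O ÷ 18.015 g/mol = 0.19428 mol
mol N = 2 × 1.361 g N₂ ÷ 28.014 g/mol = 0.097166 mol
Divide by the smallest (0.048581 mol): C 1.000, H 3.999, N 2.000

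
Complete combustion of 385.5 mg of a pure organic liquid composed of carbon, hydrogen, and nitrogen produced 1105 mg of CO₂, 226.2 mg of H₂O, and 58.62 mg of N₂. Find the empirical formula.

C6H6N

mol C = 1.105 g CO₂ ÷ 44.009 g/mol = 0.025109 mol
mol H = 2 × 0.2262 g H₂O ÷ 18.015 g/mol = 0.025112 mol
mol N = 2 × 0.05862 g N₂ ÷ 28.014 g/mol = 0.0041851 mol
Divide by the smallest (0.0041851 mol): C 6.000, H 6.001, N 1.000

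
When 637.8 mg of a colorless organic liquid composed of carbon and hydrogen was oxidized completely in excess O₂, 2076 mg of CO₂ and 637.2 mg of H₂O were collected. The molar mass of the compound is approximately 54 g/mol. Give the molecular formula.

mol C = 2.076 g CO₂ ÷ 44.009 g/mol = 0.047172 mol
mol H = 2 × 0.6372 g H₂O ÷ 18.015 g/mol = 0.070741 mol
Divide by the smallest (0.047172 mol): C 1.000, H 1.500
Multiplying each by 2 gives whole numbers: C 2.00, H 3.00
Empirical formula: C2H3
Empirical-formula mass = 27.05 g/mol; 54 ÷ 27.05 ≈ 2, so the molecular formula is C4H6.

C4H6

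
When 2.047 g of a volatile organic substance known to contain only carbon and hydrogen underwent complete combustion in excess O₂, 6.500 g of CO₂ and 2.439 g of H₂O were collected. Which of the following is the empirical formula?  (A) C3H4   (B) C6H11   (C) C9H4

(B) C6H11

mol C = 6.500 g CO₂ ÷ 44.009 g/mol = 0.14770 mol
mol H = 2 × 2.439 g H₂O ÷ 18.015 g/mol = 0.27077 mol
Divide by the smallest (0.14770 mol): C 1.000, H 1.833
Multiplying each by 6 gives whole numbers: C 6.00, H 11.00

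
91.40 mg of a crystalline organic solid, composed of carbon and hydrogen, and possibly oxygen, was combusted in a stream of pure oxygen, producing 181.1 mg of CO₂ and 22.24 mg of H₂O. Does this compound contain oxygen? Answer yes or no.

mol C = 0.1811 g CO₂ ÷ 44.009 g/mol = 0.0041151 mol
mol H = 2 × 0.02224 g H₂O ÷ 18.015 g/mol = 0.0024691 mol
C and H account for only 0.051915 g of the 0.09140 g sample; the remaining 0.039485 g must be oxygen.

yes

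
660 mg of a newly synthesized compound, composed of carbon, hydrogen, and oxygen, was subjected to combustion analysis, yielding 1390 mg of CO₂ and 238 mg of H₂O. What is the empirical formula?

mol C = 1.39 g CO₂ ÷ 44.009 g/mol = 0.03158 mol
mol H = 2 × 0.238 g H₂O ÷ 18.015 g/mol = 0.02642 mol
mass O = 0.660 − (0.3794 + 0.02663) = 0.2540 g → mol O = 0.2540 ÷ 15.999 = 0.01588 mol
Divide by the smallest (0.01588 mol): C 1.989, H 1.664, O 1.000
Multiplying each by 3 gives whole numbers: C 5.97, H 4.99, O 3.00

C6H5O3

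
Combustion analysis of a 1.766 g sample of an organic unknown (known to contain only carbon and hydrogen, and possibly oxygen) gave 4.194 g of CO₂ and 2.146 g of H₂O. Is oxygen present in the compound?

yes

mol C = 4.194 g CO₂ ÷ 44.009 g/mol = 0.095299 mol
mol H = 2 × 2.146 g H₂O ÷ 18.015 g/mol = 0.23825 mol
C and H account for only 1.3848 g of the 1.766 g sample; the remaining 0.38122 g must be oxygen.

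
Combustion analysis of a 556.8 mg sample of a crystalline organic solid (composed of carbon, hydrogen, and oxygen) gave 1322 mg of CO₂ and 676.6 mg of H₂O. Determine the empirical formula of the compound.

C4H10O

mol C = 1.322 g CO₂ ÷ 44.009 g/mol = 0.030039 mol
mol H = 2 × 0.6766 g H₂O ÷ 18.015 g/mol = 0.075115 mol
mass O = 0.5568 − (0.36080 + 0.075716) = 0.12028 g → mol O = 0.12028 ÷ 15.999 = 0.0075181 mol
Divide by the smallest (0.0075181 mol): C 3.996, H 9.991, O 1.000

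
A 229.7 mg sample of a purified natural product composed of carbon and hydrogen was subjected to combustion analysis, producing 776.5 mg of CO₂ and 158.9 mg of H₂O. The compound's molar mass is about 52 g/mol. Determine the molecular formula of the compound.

mol C = 0.7765 g CO₂ ÷ 44.009 g/mol = 0.017644 mol
mol H = 2 × 0.1589 g H₂O ÷ 18.015 g/mol = 0.017641 mol
Divide by the smallest (0.017641 mol): C 1.000, H 1.000
Empirical formula: CH
Empirical-formula mass = 13.02 g/mol; 52 ÷ 13.02 ≈ 4, so the molecular formula is C4H4.

C4H4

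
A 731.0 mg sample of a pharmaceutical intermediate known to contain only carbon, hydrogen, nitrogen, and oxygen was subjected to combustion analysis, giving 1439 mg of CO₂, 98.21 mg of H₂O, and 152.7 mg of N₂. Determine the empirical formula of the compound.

C3HNO

mol C = 1.439 g CO₂ ÷ 44.009 g/mol = 0.032698 mol
mol H = 2 × 0.09821 g H₂O ÷ 18.015 g/mol = 0.010903 mol
mol N = 2 × 0.1527 g N₂ ÷ 28.014 g/mol = 0.010902 mol
mass O = 0.7310 − (0.39273 + 0.010990 + 0.15270) = 0.17458 g → mol O = 0.17458 ÷ 15.999 = 0.010912 mol
Divide by the smallest (0.010902 mol): C 2.999, H 1.000, N 1.000, O 1.001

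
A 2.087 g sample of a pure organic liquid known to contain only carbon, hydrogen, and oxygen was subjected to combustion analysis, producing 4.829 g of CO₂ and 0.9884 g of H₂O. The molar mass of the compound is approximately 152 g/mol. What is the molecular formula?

mol C = 4.829 g CO₂ ÷ 44.009 g/mol = 0.10973 mol
mol H = 2 × 0.9884 g H₂O ÷ 18.015 g/mol = 0.10973 mol
mass O = 2.087 − (1.3179 + 0.11061) = 0.65845 g → mol O = 0.65845 ÷ 15.999 = 0.041156 mol
Divide by the smallest (0.041156 mol): C 2.666, H 2.666, O 1.000
Multiplying each by 3 gives whole numbers: C 8.00, H 8.00, O 3.00
Empirical formula: C8H8O3
Empirical-formula mass = 152.15 g/mol; 152 ÷ 152.15 ≈ 1, so the molecular formula is C8H8O3.

C8H8O3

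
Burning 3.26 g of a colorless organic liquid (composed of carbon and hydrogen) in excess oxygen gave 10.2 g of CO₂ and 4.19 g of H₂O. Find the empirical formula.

CH2

mol C = 10.2 g CO₂ ÷ 44.009 g/mol = 0.2318 mol
mol H = 2 × 4.19 g H₂O ÷ 18.015 g/mol = 0.4652 mol
Divide by the smallest (0.2318 mol): C 1.000, H 2.007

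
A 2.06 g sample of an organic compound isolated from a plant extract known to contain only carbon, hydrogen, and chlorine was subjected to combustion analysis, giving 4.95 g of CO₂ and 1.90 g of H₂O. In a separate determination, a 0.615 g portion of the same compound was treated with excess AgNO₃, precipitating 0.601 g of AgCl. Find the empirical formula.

C8H15Cl

mol C = 4.95 g CO₂ ÷ 44.009 g/mol = 0.1125 mol
mol H = 2 × 1.90 g H₂O ÷ 18.015 g/mol = 0.2109 mol
From the AgCl data: mol Cl per gram of compound = (0.601 ÷ 143.318) ÷ 0.615 = 0.006819 mol/g, so in the 2.06 g combustion sample mol Cl = 0.01405 mol
Divide by the smallest (0.01405 mol): C 8.008, H 15.017, Cl 1.000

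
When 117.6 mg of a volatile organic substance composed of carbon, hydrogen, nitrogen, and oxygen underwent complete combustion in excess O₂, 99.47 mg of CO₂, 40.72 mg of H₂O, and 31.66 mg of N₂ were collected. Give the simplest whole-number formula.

mol C = 0.09947 g CO₂ ÷ 44.009 g/mol = 0.0022602 mol
mol H = 2 × 0.04072 g H₂O ÷ 18.015 g/mol = 0.0045207 mol
mol N = 2 × 0.03166 g N₂ ÷ 28.014 g/mol = 0.0022603 mol
mass O = 0.1176 − (0.027147 + 0.0045568 + 0.031660) = 0.054236 g → mol O = 0.054236 ÷ 15.999 = 0.0033899 mol
Divide by the smallest (0.0022602 mol): C 1.000, H 2.000, N 1.000, O 1.500
Multiplying each by 2 gives whole numbers: C 2.00, H 4.00, N 2.00, O 3.00

C2H4N2O3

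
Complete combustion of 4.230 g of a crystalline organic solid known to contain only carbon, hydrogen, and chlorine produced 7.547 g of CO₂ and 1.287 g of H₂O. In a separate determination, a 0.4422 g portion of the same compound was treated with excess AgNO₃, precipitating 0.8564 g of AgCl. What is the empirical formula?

mol C = 7.547 g CO₂ ÷ 44.009 g/mol = 0.17149 mol
mol H = 2 × 1.287 g H₂O ÷ 18.015 g/mol = 0.14288 mol
From the AgCl data: mol Cl per gram of compound = (0.8564 ÷ 143.318) ÷ 0.4422 = 0.013513 mol/g, so in the 4.230 g combustion sample mol Cl = 0.057161 mol
Divide by the smallest (0.057161 mol): C 3.000, H 2.500, Cl 1.000
Multiplying each by 2 gives whole numbers: C 6.00, H 5.00, Cl 2.00

C6H5Cl2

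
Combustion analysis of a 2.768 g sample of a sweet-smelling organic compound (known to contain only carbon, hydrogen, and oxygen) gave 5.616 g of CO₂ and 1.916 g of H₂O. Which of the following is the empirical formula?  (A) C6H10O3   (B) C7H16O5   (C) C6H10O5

mol C = 5.616 g CO₂ ÷ 44.009 g/mol = 0.12761 mol
mol H = 2 × 1.916 g H₂O ÷ 18.015 g/mol = 0.21271 mol
mass O = 2.768 − (1.5327 + 0.21441) = 1.0209 g → mol O = 1.0209 ÷ 15.999 = 0.063808 mol
Divide by the smallest (0.063808 mol): C 2.000, H 3.334, O 1.000
Multiplying each by 3 gives whole numbers: C 6.00, H 10.00, O 3.00

(A) C6H10O3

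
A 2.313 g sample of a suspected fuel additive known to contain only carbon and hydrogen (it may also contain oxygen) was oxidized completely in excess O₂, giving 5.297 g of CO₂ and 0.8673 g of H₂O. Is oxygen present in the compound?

yes

mol C = 5.297 g CO₂ ÷ 44.009 g/mol = 0.12036 mol
mol H = 2 × 0.8673 g H₂O ÷ 18.015 g/mol = 0.096286 mol
C and H account for only 1.5427 g of the 2.313 g sample; the remaining 0.77028 g must be oxygen.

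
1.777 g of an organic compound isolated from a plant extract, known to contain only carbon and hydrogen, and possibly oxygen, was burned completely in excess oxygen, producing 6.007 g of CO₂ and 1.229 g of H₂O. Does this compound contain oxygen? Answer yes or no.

mol C = 6.007 g CO₂ ÷ 44.009 g/mol = 0.13649 mol
mol H = 2 × 1.229 g H₂O ÷ 18.015 g/mol = 0.13644 mol
C and H together account for 1.7770 g — essentially the entire 1.777 g sample — so the compound contains no oxygen.

no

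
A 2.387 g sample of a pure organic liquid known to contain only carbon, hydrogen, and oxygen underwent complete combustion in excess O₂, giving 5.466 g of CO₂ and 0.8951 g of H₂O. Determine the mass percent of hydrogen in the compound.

mol C = 5.466 g CO₂ ÷ 44.009 g/mol = 0.12420 mol
mol H = 2 × 0.8951 g H₂O ÷ 18.015 g/mol = 0.099373 mol
mass O = 2.387 − (1.4918 + 0.10017) = 0.79504 g → mol O = 0.79504 ÷ 15.999 = 0.049693 mol
mass % H = 0.10017 g ÷ 2.387 g × 100%

4.20%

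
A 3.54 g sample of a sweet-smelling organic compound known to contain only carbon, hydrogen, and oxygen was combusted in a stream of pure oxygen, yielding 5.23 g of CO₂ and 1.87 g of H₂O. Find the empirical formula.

mol C = 5.23 g CO₂ ÷ 44.009 g/mol = 0.1188 mol
mol H = 2 × 1.87 g H₂O ÷ 18.015 g/mol = 0.2076 mol
mass O = 3.54 − (1.427 + 0.2093) = 1.903 g → mol O = 1.903 ÷ 15.999 = 0.1190 mol
Divide by the smallest (0.1188 mol): C 1.000, H 1.747, O 1.001
Multiplying each by 4 gives whole numbers: C 4.00, H 6.99, O 4.00

C4H7O4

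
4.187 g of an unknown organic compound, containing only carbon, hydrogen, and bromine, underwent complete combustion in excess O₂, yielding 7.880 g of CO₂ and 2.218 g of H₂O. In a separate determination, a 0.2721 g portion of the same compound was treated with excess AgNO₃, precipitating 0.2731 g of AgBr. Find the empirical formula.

C8H11Br

mol C = 7.880 g CO₂ ÷ 44.009 g/mol = 0.17905 mol
mol H = 2 × 2.218 g H₂O ÷ 18.015 g/mol = 0.24624 mol
From the AgBr data: mol Br per gram of compound = (0.2731 ÷ 187.772) ÷ 0.2721 = 0.0053452 mol/g, so in the 4.187 g combustion sample mol Br = 0.022380 mol
Divide by the smallest (0.022380 mol): C 8.001, H 11.003, Br 1.000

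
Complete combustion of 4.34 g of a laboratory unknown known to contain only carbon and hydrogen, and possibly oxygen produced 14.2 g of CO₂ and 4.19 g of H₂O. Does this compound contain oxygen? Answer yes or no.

mol C = 14.2 g CO₂ ÷ 44.009 g/mol = 0.3227 mol
mol H = 2 × 4.19 g H₂O ÷ 18.015 g/mol = 0.4652 mol
C and H together account for 4.344 g — essentially the entire 4.34 g sample — so the compound contains no oxygen.

no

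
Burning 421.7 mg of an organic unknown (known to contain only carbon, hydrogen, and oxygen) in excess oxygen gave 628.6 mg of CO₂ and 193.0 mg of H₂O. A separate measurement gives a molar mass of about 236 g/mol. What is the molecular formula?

mol C = 0.6286 g CO₂ ÷ 44.009 g/mol = 0.014283 mol
mol H = 2 × 0.1930 g H₂O ÷ 18.015 g/mol = 0.021427 mol
mass O = 0.4217 − (0.17156 + 0.021598) = 0.22854 g → mol O = 0.22854 ÷ 15.999 = 0.014285 mol
Divide by the smallest (0.014283 mol): C 1.000, H 1.500, O 1.000
Multiplying each by 2 gives whole numbers: C 2.00, H 3.00, O 2.00
Empirical formula: C2H3O2
Empirical-formula mass = 59.04 g/mol; 236 ÷ 59.04 ≈ 4, so the molecular formula is C8H12O8.

C8H12O8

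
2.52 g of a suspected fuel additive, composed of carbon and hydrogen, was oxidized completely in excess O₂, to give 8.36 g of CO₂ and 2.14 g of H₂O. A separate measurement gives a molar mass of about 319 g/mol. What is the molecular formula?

C24H30

mol C = 8.36 g CO₂ ÷ 44.009 g/mol = 0.1900 mol
mol H = 2 × 2.14 g H₂O ÷ 18.015 g/mol = 0.2376 mol
Divide by the smallest (0.1900 mol): C 1.000, H 1.251
Multiplying each by 4 gives whole numbers: C 4.00, H 5.00
Empirical formula: C4H5
Empirical-formula mass = 53.08 g/mol; 319 ÷ 53.08 ≈ 6, so the molecular formula is C24H30.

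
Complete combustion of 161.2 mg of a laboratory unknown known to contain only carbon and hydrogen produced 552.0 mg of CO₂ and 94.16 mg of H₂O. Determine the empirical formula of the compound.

mol C = 0.5520 g CO₂ ÷ 44.009 g/mol = 0.012543 mol
mol H = 2 × 0.09416 g H₂O ÷ 18.015 g/mol = 0.010454 mol
Divide by the smallest (0.010454 mol): C 1.200, H 1.000
Multiplying each by 5 gives whole numbers: C 6.00, H 5.00

C6H5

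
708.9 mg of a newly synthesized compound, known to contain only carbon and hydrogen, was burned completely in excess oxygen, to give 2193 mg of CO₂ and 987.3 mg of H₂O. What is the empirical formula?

C5H11

mol C = 2.193 g CO₂ ÷ 44.009 g/mol = 0.049831 mol
mol H = 2 × 0.9873 g H₂O ÷ 18.015 g/mol = 0.10961 mol
Divide by the smallest (0.049831 mol): C 1.000, H 2.200
Multiplying each by 5 gives whole numbers: C 5.00, H 11.00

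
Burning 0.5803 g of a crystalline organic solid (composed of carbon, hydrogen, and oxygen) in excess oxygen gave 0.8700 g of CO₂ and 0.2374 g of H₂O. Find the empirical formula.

C3H4O3

mol C = 0.8700 g CO₂ ÷ 44.009 g/mol = 0.019769 mol
mol H = 2 × 0.2374 g H₂O ÷ 18.015 g/mol = 0.026356 mol
mass O = 0.5803 − (0.23744 + 0.026567) = 0.31629 g → mol O = 0.31629 ÷ 15.999 = 0.019769 mol
Divide by the smallest (0.019769 mol): C 1.000, H 1.333, O 1.000
Multiplying each by 3 gives whole numbers: C 3.00, H 4.00, O 3.00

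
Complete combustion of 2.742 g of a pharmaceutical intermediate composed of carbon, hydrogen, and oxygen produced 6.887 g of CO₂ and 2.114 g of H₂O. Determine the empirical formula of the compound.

mol C = 6.887 g CO₂ ÷ 44.009 g/mol = 0.15649 mol
mol H = 2 × 2.114 g H₂O ÷ 18.015 g/mol = 0.23469 mol
mass O = 2.742 − (1.8796 + 0.23657) = 0.62582 g → mol O = 0.62582 ÷ 15.999 = 0.039116 mol
Divide by the smallest (0.039116 mol): C 4.001, H 6.000, O 1.000

C4H6O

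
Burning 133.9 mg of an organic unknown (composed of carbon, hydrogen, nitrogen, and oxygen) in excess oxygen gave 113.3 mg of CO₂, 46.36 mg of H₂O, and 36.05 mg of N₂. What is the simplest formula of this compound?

mol C = 0.1133 g CO₂ ÷ 44.009 g/mol = 0.0025745 mol
mol H = 2 × 0.04636 g H₂O ÷ 18.015 g/mol = 0.0051468 mol
mol N = 2 × 0.03605 g N₂ ÷ 28.014 g/mol = 0.0025737 mol
mass O = 0.1339 − (0.030922 + 0.0051880 + 0.036050) = 0.061740 g → mol O = 0.061740 ÷ 15.999 = 0.0038590 mol
Divide by the smallest (0.0025737 mol): C 1.000, H 2.000, N 1.000, O 1.499
Multiplying each by 2 gives whole numbers: C 2.00, H 4.00, N 2.00, O 3.00

C2H4N2O3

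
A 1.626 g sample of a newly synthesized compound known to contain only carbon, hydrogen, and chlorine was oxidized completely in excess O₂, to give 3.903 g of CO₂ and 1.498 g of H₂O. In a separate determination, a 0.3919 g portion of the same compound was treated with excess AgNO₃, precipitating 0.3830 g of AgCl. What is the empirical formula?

C8H15Cl

mol C = 3.903 g CO₂ ÷ 44.009 g/mol = 0.088686 mol
mol H = 2 × 1.498 g H₂O ÷ 18.015 g/mol = 0.16631 mol
From the AgCl data: mol Cl per gram of compound = (0.3830 ÷ 143.318) ÷ 0.3919 = 0.0068190 mol/g, so in the 1.626 g combustion sample mol Cl = 0.011088 mol
Divide by the smallest (0.011088 mol): C 7.999, H 14.999, Cl 1.000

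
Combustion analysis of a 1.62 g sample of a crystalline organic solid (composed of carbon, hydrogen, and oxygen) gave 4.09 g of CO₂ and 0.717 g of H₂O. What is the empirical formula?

C7H6O2

mol C = 4.09 g CO₂ ÷ 44.009 g/mol = 0.09294 mol
mol H = 2 × 0.717 g H₂O ÷ 18.015 g/mol = 0.07960 mol
mass O = 1.62 − (1.116 + 0.08024) = 0.4235 g → mol O = 0.4235 ÷ 15.999 = 0.02647 mol
Divide by the smallest (0.02647 mol): C 3.511, H 3.007, O 1.000
Multiplying each by 2 gives whole numbers: C 7.02, H 6.01, O 2.00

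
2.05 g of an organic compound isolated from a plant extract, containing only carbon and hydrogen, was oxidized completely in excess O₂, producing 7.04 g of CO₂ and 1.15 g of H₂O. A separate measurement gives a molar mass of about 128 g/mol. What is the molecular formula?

C10H8

mol C = 7.04 g CO₂ ÷ 44.009 g/mol = 0.1600 mol
mol H = 2 × 1.15 g H₂O ÷ 18.015 g/mol = 0.1277 mol
Divide by the smallest (0.1277 mol): C 1.253, H 1.000
Multiplying each by 4 gives whole numbers: C 5.01, H 4.00
Empirical formula: C5H4
Empirical-formula mass = 64.09 g/mol; 128 ÷ 64.09 ≈ 2, so the molecular formula is C10H8.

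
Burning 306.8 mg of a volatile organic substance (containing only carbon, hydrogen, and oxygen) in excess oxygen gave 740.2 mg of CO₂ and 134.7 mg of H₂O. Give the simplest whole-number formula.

mol C = 0.7402 g CO₂ ÷ 44.009 g/mol = 0.016819 mol
mol H = 2 × 0.1347 g H₂O ÷ 18.015 g/mol = 0.014954 mol
mass O = 0.3068 − (0.20202 + 0.015074) = 0.089710 g → mol O = 0.089710 ÷ 15.999 = 0.0056072 mol
Divide by the smallest (0.0056072 mol): C 3.000, H 2.667, O 1.000
Multiplying each by 3 gives whole numbers: C 9.00, H 8.00, O 3.00

C9H8O3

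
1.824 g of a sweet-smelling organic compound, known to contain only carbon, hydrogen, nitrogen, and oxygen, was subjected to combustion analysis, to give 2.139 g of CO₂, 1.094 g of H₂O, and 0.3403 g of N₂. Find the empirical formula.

mol C = 2.139 g CO₂ ÷ 44.009 g/mol = 0.048604 mol
mol H = 2 × 1.094 g H₂O ÷ 18.015 g/mol = 0.12145 mol
mol N = 2 × 0.3403 g N₂ ÷ 28.014 g/mol = 0.024295 mol
mass O = 1.824 − (0.58378 + 0.12243 + 0.34030) = 0.77750 g → mol O = 0.77750 ÷ 15.999 = 0.048596 mol
Divide by the smallest (0.024295 mol): C 2.001, H 4.999, N 1.000, O 2.000

C2H5NO2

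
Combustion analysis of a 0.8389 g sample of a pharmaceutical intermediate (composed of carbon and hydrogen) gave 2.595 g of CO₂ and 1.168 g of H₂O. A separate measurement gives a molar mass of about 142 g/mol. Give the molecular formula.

C10H22

mol C = 2.595 g CO₂ ÷ 44.009 g/mol = 0.058965 mol
mol H = 2 × 1.168 g H₂O ÷ 18.015 g/mol = 0.12967 mol
Divide by the smallest (0.058965 mol): C 1.000, H 2.199
Multiplying each by 5 gives whole numbers: C 5.00, H 11.00
Empirical formula: C5H11
Empirical-formula mass = 71.14 g/mol; 142 ÷ 71.14 ≈ 2, so the molecular formula is C10H22.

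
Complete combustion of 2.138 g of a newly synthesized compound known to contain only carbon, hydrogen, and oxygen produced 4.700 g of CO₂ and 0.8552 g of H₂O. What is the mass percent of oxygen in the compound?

35.53%

mol C = 4.700 g CO₂ ÷ 44.009 g/mol = 0.10680 mol
mol H = 2 × 0.8552 g H₂O ÷ 18.015 g/mol = 0.094943 mol
mass O = 2.138 − (1.2827 + 0.095703) = 0.75957 g → mol O = 0.75957 ÷ 15.999 = 0.047476 mol
mass % O = 0.75957 g ÷ 2.138 g × 100%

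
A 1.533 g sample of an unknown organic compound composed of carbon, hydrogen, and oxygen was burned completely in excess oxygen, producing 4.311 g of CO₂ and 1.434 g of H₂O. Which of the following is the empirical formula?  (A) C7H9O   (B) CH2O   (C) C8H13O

(C) C8H13O

mol C = 4.311 g CO₂ ÷ 44.009 g/mol = 0.097957 mol
mol H = 2 × 1.434 g H₂O ÷ 18.015 g/mol = 0.15920 mol
mass O = 1.533 − (1.1766 + 0.16047) = 0.19596 g → mol O = 0.19596 ÷ 15.999 = 0.012248 mol
Divide by the smallest (0.012248 mol): C 7.998, H 12.998, O 1.000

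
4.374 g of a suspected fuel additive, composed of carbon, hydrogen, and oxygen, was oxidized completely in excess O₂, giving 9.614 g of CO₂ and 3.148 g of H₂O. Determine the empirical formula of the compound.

C5H8O2

mol C = 9.614 g CO₂ ÷ 44.009 g/mol = 0.21846 mol
mol H = 2 × 3.148 g H₂O ÷ 18.015 g/mol = 0.34949 mol
mass O = 4.374 − (2.6239 + 0.35228) = 1.3979 g → mol O = 1.3979 ÷ 15.999 = 0.087371 mol
Divide by the smallest (0.087371 mol): C 2.500, H 4.000, O 1.000
Multiplying each by 2 gives whole numbers: C 5.00, H 8.00, O 2.00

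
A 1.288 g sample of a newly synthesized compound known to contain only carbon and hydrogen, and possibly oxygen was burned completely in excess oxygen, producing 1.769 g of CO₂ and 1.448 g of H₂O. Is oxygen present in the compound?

yes

mol C = 1.769 g CO₂ ÷ 44.009 g/mol = 0.040196 mol
mol H = 2 × 1.448 g H₂O ÷ 18.015 g/mol = 0.16075 mol
C and H account for only 0.64484 g of the 1.288 g sample; the remaining 0.64316 g must be oxygen.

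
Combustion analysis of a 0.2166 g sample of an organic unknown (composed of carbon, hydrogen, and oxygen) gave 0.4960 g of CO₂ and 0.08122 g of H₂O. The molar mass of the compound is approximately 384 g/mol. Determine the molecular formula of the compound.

C20H16O8

mol C = 0.4960 g CO₂ ÷ 44.009 g/mol = 0.011270 mol
mol H = 2 × 0.08122 g H₂O ÷ 18.015 g/mol = 0.0090169 mol
mass O = 0.2166 − (0.13537 + 0.0090891) = 0.072142 g → mol O = 0.072142 ÷ 15.999 = 0.0045092 mol
Divide by the smallest (0.0045092 mol): C 2.499, H 2.000, O 1.000
Multiplying each by 2 gives whole numbers: C 5.00, H 4.00, O 2.00
Empirical formula: C5H4O2
Empirical-formula mass = 96.08 g/mol; 384 ÷ 96.08 ≈ 4, so the molecular formula is C20H16O8.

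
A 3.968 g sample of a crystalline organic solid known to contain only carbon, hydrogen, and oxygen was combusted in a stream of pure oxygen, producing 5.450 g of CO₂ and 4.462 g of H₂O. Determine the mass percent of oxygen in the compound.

49.93%

mol C = 5.450 g CO₂ ÷ 44.009 g/mol = 0.12384 mol
mol H = 2 × 4.462 g H₂O ÷ 18.015 g/mol = 0.49536 mol
mass O = 3.968 − (1.4874 + 0.49933) = 1.9813 g → mol O = 1.9813 ÷ 15.999 = 0.12384 mol
mass % O = 1.9813 g ÷ 3.968 g × 100%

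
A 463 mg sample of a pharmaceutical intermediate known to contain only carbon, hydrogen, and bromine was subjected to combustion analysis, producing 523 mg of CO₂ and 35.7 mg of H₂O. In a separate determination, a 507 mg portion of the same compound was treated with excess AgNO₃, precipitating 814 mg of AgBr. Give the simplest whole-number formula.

C3HBr

mol C = 0.523 g CO₂ ÷ 44.009 g/mol = 0.01188 mol
mol H = 2 × 0.0357 g H₂O ÷ 18.015 g/mol = 0.003963 mol
From the AgBr data: mol Br per gram of compound = (0.814 ÷ 187.772) ÷ 0.507 = 0.008550 mol/g, so in the 0.463 g combustion sample mol Br = 0.003959 mol
Divide by the smallest (0.003959 mol): C 3.002, H 1.001, Br 1.000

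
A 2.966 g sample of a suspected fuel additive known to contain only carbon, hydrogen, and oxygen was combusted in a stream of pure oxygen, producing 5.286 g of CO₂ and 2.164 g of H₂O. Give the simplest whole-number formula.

mol C = 5.286 g CO₂ ÷ 44.009 g/mol = 0.12011 mol
mol H = 2 × 2.164 g H₂O ÷ 18.015 g/mol = 0.24024 mol
mass O = 2.966 − (1.4427 + 0.24217) = 1.2812 g → mol O = 1.2812 ÷ 15.999 = 0.080078 mol
Divide by the smallest (0.080078 mol): C 1.500, H 3.000, O 1.000
Multiplying each by 2 gives whole numbers: C 3.00, H 6.00, O 2.00

C3H6O2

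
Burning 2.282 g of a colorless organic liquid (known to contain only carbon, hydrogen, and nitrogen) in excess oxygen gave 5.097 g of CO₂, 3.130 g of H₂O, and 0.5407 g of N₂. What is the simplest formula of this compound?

C3H9N

mol C = 5.097 g CO₂ ÷ 44.009 g/mol = 0.11582 mol
mol H = 2 × 3.130 g H₂O ÷ 18.015 g/mol = 0.34749 mol
mol N = 2 × 0.5407 g N₂ ÷ 28.014 g/mol = 0.038602 mol
Divide by the smallest (0.038602 mol): C 3.000, H 9.002, N 1.000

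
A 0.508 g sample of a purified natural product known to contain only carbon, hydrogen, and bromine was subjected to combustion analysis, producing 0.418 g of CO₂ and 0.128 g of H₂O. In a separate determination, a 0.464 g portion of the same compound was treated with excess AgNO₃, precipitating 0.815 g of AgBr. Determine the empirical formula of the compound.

C2H3Br

mol C = 0.418 g CO₂ ÷ 44.009 g/mol = 0.009498 mol
mol H = 2 × 0.128 g H₂O ÷ 18.015 g/mol = 0.01421 mol
From the AgBr data: mol Br per gram of compound = (0.815 ÷ 187.772) ÷ 0.464 = 0.009354 mol/g, so in the 0.508 g combustion sample mol Br = 0.004752 mol
Divide by the smallest (0.004752 mol): C 1.999, H 2.990, Br 1.000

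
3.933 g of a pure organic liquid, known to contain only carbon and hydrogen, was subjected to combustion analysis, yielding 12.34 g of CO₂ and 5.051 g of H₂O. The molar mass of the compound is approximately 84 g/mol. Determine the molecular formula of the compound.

mol C = 12.34 g CO₂ ÷ 44.009 g/mol = 0.28040 mol
mol H = 2 × 5.051 g H₂O ÷ 18.015 g/mol = 0.56075 mol
Divide by the smallest (0.28040 mol): C 1.000, H 2.000
Empirical formula: CH2
Empirical-formula mass = 14.03 g/mol; 84 ÷ 14.03 ≈ 6, so the molecular formula is C6H12.

C6H12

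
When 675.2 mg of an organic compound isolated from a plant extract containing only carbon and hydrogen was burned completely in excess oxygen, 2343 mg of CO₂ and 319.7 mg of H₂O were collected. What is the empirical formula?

mol C = 2.343 g CO₂ ÷ 44.009 g/mol = 0.053239 mol
mol H = 2 × 0.3197 g H₂O ÷ 18.015 g/mol = 0.035493 mol
Divide by the smallest (0.035493 mol): C 1.500, H 1.000
Multiplying each by 2 gives whole numbers: C 3.00, H 2.00

C3H2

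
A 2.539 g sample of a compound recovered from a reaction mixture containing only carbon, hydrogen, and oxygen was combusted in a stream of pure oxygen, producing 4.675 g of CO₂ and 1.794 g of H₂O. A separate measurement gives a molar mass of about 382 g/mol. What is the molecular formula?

C16H30O10

mol C = 4.675 g CO₂ ÷ 44.009 g/mol = 0.10623 mol
mol H = 2 × 1.794 g H₂O ÷ 18.015 g/mol = 0.19917 mol
mass O = 2.539 − (1.2759 + 0.20076) = 1.0623 g → mol O = 1.0623 ÷ 15.999 = 0.066400 mol
Divide by the smallest (0.066400 mol): C 1.600, H 3.000, O 1.000
Multiplying each by 5 gives whole numbers: C 8.00, H 15.00, O 5.00
Empirical formula: C8H15O5
Empirical-formula mass = 191.20 g/mol; 382 ÷ 191.20 ≈ 2, so the molecular formula is C16H30O10.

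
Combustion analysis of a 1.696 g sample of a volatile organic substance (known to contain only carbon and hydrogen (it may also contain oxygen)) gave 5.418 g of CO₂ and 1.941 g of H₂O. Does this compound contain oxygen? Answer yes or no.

no

mol C = 5.418 g CO₂ ÷ 44.009 g/mol = 0.12311 mol
mol H = 2 × 1.941 g H₂O ÷ 18.015 g/mol = 0.21549 mol
C and H together account for 1.6959 g — essentially the entire 1.696 g sample — so the compound contains no oxygen.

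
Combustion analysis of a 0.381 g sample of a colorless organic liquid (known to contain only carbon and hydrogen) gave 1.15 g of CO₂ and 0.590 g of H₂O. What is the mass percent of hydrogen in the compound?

17.3%

mol C = 1.15 g CO₂ ÷ 44.009 g/mol = 0.02613 mol
mol H = 2 × 0.590 g H₂O ÷ 18.015 g/mol = 0.06550 mol
mass % H = 0.06602 g ÷ 0.381 g × 100%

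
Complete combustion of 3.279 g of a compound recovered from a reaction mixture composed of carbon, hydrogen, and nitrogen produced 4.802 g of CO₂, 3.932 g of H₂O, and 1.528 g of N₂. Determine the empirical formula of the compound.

mol C = 4.802 g CO₂ ÷ 44.009 g/mol = 0.10911 mol
mol H = 2 × 3.932 g H₂O ÷ 18.015 g/mol = 0.43653 mol
mol N = 2 × 1.528 g N₂ ÷ 28.014 g/mol = 0.10909 mol
Divide by the smallest (0.10909 mol): C 1.000, H 4.002, N 1.000

CH4N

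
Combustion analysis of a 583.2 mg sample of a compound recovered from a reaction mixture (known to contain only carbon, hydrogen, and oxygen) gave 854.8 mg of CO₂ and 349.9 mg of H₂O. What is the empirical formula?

mol C = 0.8548 g CO₂ ÷ 44.009 g/mol = 0.019423 mol
mol H = 2 × 0.3499 g H₂O ÷ 18.015 g/mol = 0.038845 mol
mass O = 0.5832 − (0.23329 + 0.039156) = 0.31075 g → mol O = 0.31075 ÷ 15.999 = 0.019423 mol
Divide by the smallest (0.019423 mol): C 1.000, H 2.000, O 1.000

CH2O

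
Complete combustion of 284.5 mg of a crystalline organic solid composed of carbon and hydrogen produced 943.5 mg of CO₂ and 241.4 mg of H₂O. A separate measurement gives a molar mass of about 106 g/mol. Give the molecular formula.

C8H10

mol C = 0.9435 g CO₂ ÷ 44.009 g/mol = 0.021439 mol
mol H = 2 × 0.2414 g H₂O ÷ 18.015 g/mol = 0.026800 mol
Divide by the smallest (0.021439 mol): C 1.000, H 1.250
Multiplying each by 4 gives whole numbers: C 4.00, H 5.00
Empirical formula: C4H5
Empirical-formula mass = 53.08 g/mol; 106 ÷ 53.08 ≈ 2, so the molecular formula is C8H10.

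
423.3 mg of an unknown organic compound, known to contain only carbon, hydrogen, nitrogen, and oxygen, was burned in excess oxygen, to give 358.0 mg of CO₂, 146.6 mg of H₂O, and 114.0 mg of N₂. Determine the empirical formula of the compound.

C2H4N2O3

mol C = 0.3580 g CO₂ ÷ 44.009 g/mol = 0.0081347 mol
mol H = 2 × 0.1466 g H₂O ÷ 18.015 g/mol = 0.016275 mol
mol N = 2 × 0.1140 g N₂ ÷ 28.014 g/mol = 0.0081388 mol
mass O = 0.4233 − (0.097706 + 0.016406 + 0.11400) = 0.19519 g → mol O = 0.19519 ÷ 15.999 = 0.012200 mol
Divide by the smallest (0.0081347 mol): C 1.000, H 2.001, N 1.001, O 1.500
Multiplying each by 2 gives whole numbers: C 2.00, H 4.00, N 2.00, O 3.00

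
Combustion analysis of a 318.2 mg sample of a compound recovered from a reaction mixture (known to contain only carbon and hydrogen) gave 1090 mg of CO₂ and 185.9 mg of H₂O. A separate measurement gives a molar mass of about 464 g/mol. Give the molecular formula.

C36H30

mol C = 1.090 g CO₂ ÷ 44.009 g/mol = 0.024768 mol
mol H = 2 × 0.1859 g H₂O ÷ 18.015 g/mol = 0.020638 mol
Divide by the smallest (0.020638 mol): C 1.200, H 1.000
Multiplying each by 5 gives whole numbers: C 6.00, H 5.00
Empirical formula: C6H5
Empirical-formula mass = 77.11 g/mol; 464 ÷ 77.11 ≈ 6, so the molecular formula is C36H30.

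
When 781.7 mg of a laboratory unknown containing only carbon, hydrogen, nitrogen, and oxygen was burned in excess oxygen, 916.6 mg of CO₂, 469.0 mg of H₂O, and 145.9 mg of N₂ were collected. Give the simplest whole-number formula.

mol C = 0.9166 g CO₂ ÷ 44.009 g/mol = 0.020828 mol
mol H = 2 × 0.4690 g H₂O ÷ 18.015 g/mol = 0.052068 mol
mol N = 2 × 0.1459 g N₂ ÷ 28.014 g/mol = 0.010416 mol
mass O = 0.7817 − (0.25016 + 0.052484 + 0.14590) = 0.33316 g → mol O = 0.33316 ÷ 15.999 = 0.020824 mol
Divide by the smallest (0.010416 mol): C 2.000, H 4.999, N 1.000, O 1.999

C2H5NO2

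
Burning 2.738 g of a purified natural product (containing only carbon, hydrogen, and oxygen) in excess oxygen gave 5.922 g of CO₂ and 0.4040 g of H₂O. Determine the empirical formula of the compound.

C6H2O3

mol C = 5.922 g CO₂ ÷ 44.009 g/mol = 0.13456 mol
mol H = 2 × 0.4040 g H₂O ÷ 18.015 g/mol = 0.044852 mol
mass O = 2.738 − (1.6162 + 0.045210) = 1.0765 g → mol O = 1.0765 ÷ 15.999 = 0.067289 mol
Divide by the smallest (0.044852 mol): C 3.000, H 1.000, O 1.500
Multiplying each by 2 gives whole numbers: C 6.00, H 2.00, O 3.00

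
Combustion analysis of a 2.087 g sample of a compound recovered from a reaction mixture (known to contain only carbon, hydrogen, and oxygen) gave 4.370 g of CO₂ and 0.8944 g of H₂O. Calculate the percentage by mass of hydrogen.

4.80%

mol C = 4.370 g CO₂ ÷ 44.009 g/mol = 0.099298 mol
mol H = 2 × 0.8944 g H₂O ÷ 18.015 g/mol = 0.099295 mol
mass O = 2.087 − (1.1927 + 0.10009) = 0.79424 g → mol O = 0.79424 ÷ 15.999 = 0.049643 mol
mass % H = 0.10009 g ÷ 2.087 g × 100%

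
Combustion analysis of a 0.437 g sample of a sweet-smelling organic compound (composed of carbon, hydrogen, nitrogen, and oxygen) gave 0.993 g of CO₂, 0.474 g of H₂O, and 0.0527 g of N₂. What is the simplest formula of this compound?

C6H14NO

mol C = 0.993 g CO₂ ÷ 44.009 g/mol = 0.02256 mol
mol H = 2 × 0.474 g H₂O ÷ 18.015 g/mol = 0.05262 mol
mol N = 2 × 0.0527 g N₂ ÷ 28.014 g/mol = 0.003762 mol
mass O = 0.437 − (0.2710 + 0.05304 + 0.05270) = 0.06025 g → mol O = 0.06025 ÷ 15.999 = 0.003766 mol
Divide by the smallest (0.003762 mol): C 5.997, H 13.986, N 1.000, O 1.001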